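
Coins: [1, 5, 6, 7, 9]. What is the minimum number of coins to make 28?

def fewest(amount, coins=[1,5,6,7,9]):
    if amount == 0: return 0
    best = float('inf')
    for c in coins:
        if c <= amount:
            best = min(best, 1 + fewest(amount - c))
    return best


Building up with DP:
fewest(0) = 0
fewest(1) = min(1+fewest(0)=1+0=1) = 1
fewest(2) = min(1+fewest(1)=1+1=2) = 2
fewest(3) = min(1+fewest(2)=1+2=3) = 3
fewest(4) = min(1+fewest(3)=1+3=4) = 4
fewest(5) = min(1+fewest(4)=1+4=5, 1+fewest(0)=1+0=1) = 1
fewest(6) = min(1+fewest(5)=1+1=2, 1+fewest(1)=1+1=2, 1+fewest(0)=1+0=1) = 1
fewest(7) = min(1+fewest(6)=1+1=2, 1+fewest(2)=1+2=3, 1+fewest(1)=1+1=2, 1+fewest(0)=1+0=1) = 1
fewest(8) = min(1+fewest(7)=1+1=2, 1+fewest(3)=1+3=4, 1+fewest(2)=1+2=3, 1+fewest(1)=1+1=2) = 2
fewest(9) = min(1+fewest(8)=1+2=3, 1+fewest(4)=1+4=5, 1+fewest(3)=1+3=4, 1+fewest(2)=1+2=3, 1+fewest(0)=1+0=1) = 1
fewest(10) = min(1+fewest(9)=1+1=2, 1+fewest(5)=1+1=2, 1+fewest(4)=1+4=5, 1+fewest(3)=1+3=4, 1+fewest(1)=1+1=2) = 2
fewest(11) = min(1+fewest(10)=1+2=3, 1+fewest(6)=1+1=2, 1+fewest(5)=1+1=2, 1+fewest(4)=1+4=5, 1+fewest(2)=1+2=3) = 2
fewest(12) = min(1+fewest(11)=1+2=3, 1+fewest(7)=1+1=2, 1+fewest(6)=1+1=2, 1+fewest(5)=1+1=2, 1+fewest(3)=1+3=4) = 2
fewest(13) = min(1+fewest(12)=1+2=3, 1+fewest(8)=1+2=3, 1+fewest(7)=1+1=2, 1+fewest(6)=1+1=2, 1+fewest(4)=1+4=5) = 2
fewest(14) = min(1+fewest(13)=1+2=3, 1+fewest(9)=1+1=2, 1+fewest(8)=1+2=3, 1+fewest(7)=1+1=2, 1+fewest(5)=1+1=2) = 2
fewest(15) = min(1+fewest(14)=1+2=3, 1+fewest(10)=1+2=3, 1+fewest(9)=1+1=2, 1+fewest(8)=1+2=3, 1+fewest(6)=1+1=2) = 2
fewest(16) = min(1+fewest(15)=1+2=3, 1+fewest(11)=1+2=3, 1+fewest(10)=1+2=3, 1+fewest(9)=1+1=2, 1+fewest(7)=1+1=2) = 2
fewest(17) = min(1+fewest(16)=1+2=3, 1+fewest(12)=1+2=3, 1+fewest(11)=1+2=3, 1+fewest(10)=1+2=3, 1+fewest(8)=1+2=3) = 3
fewest(18) = min(1+fewest(17)=1+3=4, 1+fewest(13)=1+2=3, 1+fewest(12)=1+2=3, 1+fewest(11)=1+2=3, 1+fewest(9)=1+1=2) = 2
fewest(19) = min(1+fewest(18)=1+2=3, 1+fewest(14)=1+2=3, 1+fewest(13)=1+2=3, 1+fewest(12)=1+2=3, 1+fewest(10)=1+2=3) = 3
fewest(20) = min(1+fewest(19)=1+3=4, 1+fewest(15)=1+2=3, 1+fewest(14)=1+2=3, 1+fewest(13)=1+2=3, 1+fewest(11)=1+2=3) = 3
fewest(21) = min(1+fewest(20)=1+3=4, 1+fewest(16)=1+2=3, 1+fewest(15)=1+2=3, 1+fewest(14)=1+2=3, 1+fewest(12)=1+2=3) = 3
fewest(22) = min(1+fewest(21)=1+3=4, 1+fewest(17)=1+3=4, 1+fewest(16)=1+2=3, 1+fewest(15)=1+2=3, 1+fewest(13)=1+2=3) = 3
fewest(23) = min(1+fewest(22)=1+3=4, 1+fewest(18)=1+2=3, 1+fewest(17)=1+3=4, 1+fewest(16)=1+2=3, 1+fewest(14)=1+2=3) = 3
fewest(24) = min(1+fewest(23)=1+3=4, 1+fewest(19)=1+3=4, 1+fewest(18)=1+2=3, 1+fewest(17)=1+3=4, 1+fewest(15)=1+2=3) = 3
fewest(25) = min(1+fewest(24)=1+3=4, 1+fewest(20)=1+3=4, 1+fewest(19)=1+3=4, 1+fewest(18)=1+2=3, 1+fewest(16)=1+2=3) = 3
fewest(26) = min(1+fewest(25)=1+3=4, 1+fewest(21)=1+3=4, 1+fewest(20)=1+3=4, 1+fewest(19)=1+3=4, 1+fewest(17)=1+3=4) = 4
fewest(27) = min(1+fewest(26)=1+4=5, 1+fewest(22)=1+3=4, 1+fewest(21)=1+3=4, 1+fewest(20)=1+3=4, 1+fewest(18)=1+2=3) = 3
fewest(28) = min(1+fewest(27)=1+3=4, 1+fewest(23)=1+3=4, 1+fewest(22)=1+3=4, 1+fewest(21)=1+3=4, 1+fewest(19)=1+3=4) = 4

4


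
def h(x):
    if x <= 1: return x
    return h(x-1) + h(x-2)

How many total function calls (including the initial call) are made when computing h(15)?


Let C(n) = total calls for h(n)
C(0) = 1, C(1) = 1
C(2) = 1 + C(1) + C(0) = 1 + 1 + 1 = 3
C(3) = 1 + C(2) + C(1) = 1 + 3 + 1 = 5
C(4) = 1 + C(3) + C(2) = 1 + 5 + 3 = 9
C(5) = 1 + C(4) + C(3) = 1 + 9 + 5 = 15
C(6) = 1 + C(5) + C(4) = 1 + 15 + 9 = 25
C(7) = 1 + C(6) + C(5) = 1 + 25 + 15 = 41
C(8) = 1 + C(7) + C(6) = 1 + 41 + 25 = 67
C(9) = 1 + C(8) + C(7) = 1 + 67 + 41 = 109
C(10) = 1 + C(9) + C(8) = 1 + 109 + 67 = 177
C(11) = 1 + C(10) + C(9) = 1 + 177 + 109 = 287
C(12) = 1 + C(11) + C(10) = 1 + 287 + 177 = 465
C(13) = 1 + C(12) + C(11) = 1 + 465 + 287 = 753
C(14) = 1 + C(13) + C(12) = 1 + 753 + 465 = 1219
C(15) = 1 + C(14) + C(13) = 1 + 1219 + 753 = 1973

1973


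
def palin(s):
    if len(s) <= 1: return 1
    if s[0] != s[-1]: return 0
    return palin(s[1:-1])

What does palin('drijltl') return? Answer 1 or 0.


palin('drijltl'): s[0]='d' != s[-1]='l' -> return 0
Result: 0 (not a palindrome)

0


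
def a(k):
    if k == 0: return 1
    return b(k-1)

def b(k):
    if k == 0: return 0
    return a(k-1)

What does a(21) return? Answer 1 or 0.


a(21) = b(20)
b(20) = a(19)
a(19) = b(18)
b(18) = a(17)
a(17) = b(16)
b(16) = a(15)
a(15) = b(14)
b(14) = a(13)
a(13) = b(12)
b(12) = a(11)
a(11) = b(10)
b(10) = a(9)
a(9) = b(8)
b(8) = a(7)
a(7) = b(6)
b(6) = a(5)
a(5) = b(4)
b(4) = a(3)
a(3) = b(2)
b(2) = a(1)
a(1) = b(0)
b(0) = 0  (base case)
Result: 0

0


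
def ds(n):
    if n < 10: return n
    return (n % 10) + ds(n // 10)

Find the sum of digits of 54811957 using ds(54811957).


ds(54811957) = 7 + ds(5481195)
ds(5481195) = 5 + ds(548119)
ds(548119) = 9 + ds(54811)
ds(54811) = 1 + ds(5481)
ds(5481) = 1 + ds(548)
ds(548) = 8 + ds(54)
ds(54) = 4 + ds(5)
ds(5) = 5  (base case)
Total: 7 + 5 + 9 + 1 + 1 + 8 + 4 + 5 = 40

40


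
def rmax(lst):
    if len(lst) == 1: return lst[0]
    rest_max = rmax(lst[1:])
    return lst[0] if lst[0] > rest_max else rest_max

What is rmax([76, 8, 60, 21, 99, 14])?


rmax([76, 8, 60, 21, 99, 14]): compare 76 with rmax([8, 60, 21, 99, 14])
rmax([8, 60, 21, 99, 14]): compare 8 with rmax([60, 21, 99, 14])
rmax([60, 21, 99, 14]): compare 60 with rmax([21, 99, 14])
rmax([21, 99, 14]): compare 21 with rmax([99, 14])
rmax([99, 14]): compare 99 with rmax([14])
rmax([14]) = 14  (base case)
Compare 99 with 14 -> 99
Compare 21 with 99 -> 99
Compare 60 with 99 -> 99
Compare 8 with 99 -> 99
Compare 76 with 99 -> 99

99


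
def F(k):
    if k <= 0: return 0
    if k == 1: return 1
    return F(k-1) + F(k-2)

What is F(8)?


Computing F(8) bottom-up:
F(0) = 0
F(1) = 1
F(2) = F(1) + F(0) = 1 + 0 = 1
F(3) = F(2) + F(1) = 1 + 1 = 2
F(4) = F(3) + F(2) = 2 + 1 = 3
F(5) = F(4) + F(3) = 3 + 2 = 5
F(6) = F(5) + F(4) = 5 + 3 = 8
F(7) = F(6) + F(5) = 8 + 5 = 13
F(8) = F(7) + F(6) = 13 + 8 = 21

21


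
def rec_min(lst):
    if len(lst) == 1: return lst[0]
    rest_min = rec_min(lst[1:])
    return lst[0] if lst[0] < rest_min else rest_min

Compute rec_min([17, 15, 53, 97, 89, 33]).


rec_min([17, 15, 53, 97, 89, 33]): compare 17 with rec_min([15, 53, 97, 89, 33])
rec_min([15, 53, 97, 89, 33]): compare 15 with rec_min([53, 97, 89, 33])
rec_min([53, 97, 89, 33]): compare 53 with rec_min([97, 89, 33])
rec_min([97, 89, 33]): compare 97 with rec_min([89, 33])
rec_min([89, 33]): compare 89 with rec_min([33])
rec_min([33]) = 33  (base case)
Compare 89 with 33 -> 33
Compare 97 with 33 -> 33
Compare 53 with 33 -> 33
Compare 15 with 33 -> 15
Compare 17 with 15 -> 15

15


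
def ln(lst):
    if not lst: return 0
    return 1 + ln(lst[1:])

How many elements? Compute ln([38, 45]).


ln([38, 45]) = 1 + ln([45])
ln([45]) = 1 + ln([])
ln([]) = 0  (base case)
Unwinding: 1 + 1 + 0 = 2

2


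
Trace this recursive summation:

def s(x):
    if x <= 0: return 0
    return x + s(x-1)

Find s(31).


s(31)
= 31 + 30 + 29 + 28 + 27 + 26 + 25 + 24 + 23 + 22 + 21 + 20 + 19 + 18 + 17 + 16 + 15 + 14 + 13 + 12 + 11 + 10 + 9 + 8 + 7 + 6 + 5 + 4 + 3 + 2 + 1 + s(0)
= 31 + 30 + 29 + 28 + 27 + 26 + 25 + 24 + 23 + 22 + 21 + 20 + 19 + 18 + 17 + 16 + 15 + 14 + 13 + 12 + 11 + 10 + 9 + 8 + 7 + 6 + 5 + 4 + 3 + 2 + 1 + 0
= 496

496


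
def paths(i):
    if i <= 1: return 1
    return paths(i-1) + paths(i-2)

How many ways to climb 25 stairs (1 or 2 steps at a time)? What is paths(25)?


Building up from base cases:
paths(0) = 1
paths(1) = 1
paths(2) = paths(1) + paths(0) = 1 + 1 = 2
paths(3) = paths(2) + paths(1) = 2 + 1 = 3
paths(4) = paths(3) + paths(2) = 3 + 2 = 5
paths(5) = paths(4) + paths(3) = 5 + 3 = 8
paths(6) = paths(5) + paths(4) = 8 + 5 = 13
paths(7) = paths(6) + paths(5) = 13 + 8 = 21
paths(8) = paths(7) + paths(6) = 21 + 13 = 34
paths(9) = paths(8) + paths(7) = 34 + 21 = 55
paths(10) = paths(9) + paths(8) = 55 + 34 = 89
paths(11) = paths(10) + paths(9) = 89 + 55 = 144
paths(12) = paths(11) + paths(10) = 144 + 89 = 233
paths(13) = paths(12) + paths(11) = 233 + 144 = 377
paths(14) = paths(13) + paths(12) = 377 + 233 = 610
paths(15) = paths(14) + paths(13) = 610 + 377 = 987
paths(16) = paths(15) + paths(14) = 987 + 610 = 1597
paths(17) = paths(16) + paths(15) = 1597 + 987 = 2584
paths(18) = paths(17) + paths(16) = 2584 + 1597 = 4181
paths(19) = paths(18) + paths(17) = 4181 + 2584 = 6765
paths(20) = paths(19) + paths(18) = 6765 + 4181 = 10946
paths(21) = paths(20) + paths(19) = 10946 + 6765 = 17711
paths(22) = paths(21) + paths(20) = 17711 + 10946 = 28657
paths(23) = paths(22) + paths(21) = 28657 + 17711 = 46368
paths(24) = paths(23) + paths(22) = 46368 + 28657 = 75025
paths(25) = paths(24) + paths(23) = 75025 + 46368 = 121393

121393


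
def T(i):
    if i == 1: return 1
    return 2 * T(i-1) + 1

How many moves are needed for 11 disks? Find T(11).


T(11) = 2 * T(10) + 1
T(10) = 2 * T(9) + 1
T(9) = 2 * T(8) + 1
T(8) = 2 * T(7) + 1
T(7) = 2 * T(6) + 1
T(6) = 2 * T(5) + 1
T(5) = 2 * T(4) + 1
T(4) = 2 * T(3) + 1
T(3) = 2 * T(2) + 1
T(2) = 2 * T(1) + 1
T(1) = 1  (base case)
T(2) = 2 * 1 + 1 = 3
T(3) = 2 * 3 + 1 = 7
T(4) = 2 * 7 + 1 = 15
T(5) = 2 * 15 + 1 = 31
T(6) = 2 * 31 + 1 = 63
T(7) = 2 * 63 + 1 = 127
T(8) = 2 * 127 + 1 = 255
T(9) = 2 * 255 + 1 = 511
T(10) = 2 * 511 + 1 = 1023
T(11) = 2 * 1023 + 1 = 2047

2047


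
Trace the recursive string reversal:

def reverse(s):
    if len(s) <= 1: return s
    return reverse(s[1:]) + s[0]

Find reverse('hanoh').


reverse('hanoh') = reverse('anoh') + 'h'
reverse('anoh') = reverse('noh') + 'a'
reverse('noh') = reverse('oh') + 'n'
reverse('oh') = reverse('h') + 'o'
reverse('h') = 'h'  (base case)
Concatenating: 'h' + 'o' + 'n' + 'a' + 'h' = 'honah'

honah


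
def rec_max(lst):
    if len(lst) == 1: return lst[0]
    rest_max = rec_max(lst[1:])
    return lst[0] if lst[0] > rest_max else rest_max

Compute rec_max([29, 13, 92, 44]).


rec_max([29, 13, 92, 44]): compare 29 with rec_max([13, 92, 44])
rec_max([13, 92, 44]): compare 13 with rec_max([92, 44])
rec_max([92, 44]): compare 92 with rec_max([44])
rec_max([44]) = 44  (base case)
Compare 92 with 44 -> 92
Compare 13 with 92 -> 92
Compare 29 with 92 -> 92

92


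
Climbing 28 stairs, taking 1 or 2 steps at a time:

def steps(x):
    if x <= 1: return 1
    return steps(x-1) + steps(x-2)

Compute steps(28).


Building up from base cases:
steps(0) = 1
steps(1) = 1
steps(2) = steps(1) + steps(0) = 1 + 1 = 2
steps(3) = steps(2) + steps(1) = 2 + 1 = 3
steps(4) = steps(3) + steps(2) = 3 + 2 = 5
steps(5) = steps(4) + steps(3) = 5 + 3 = 8
steps(6) = steps(5) + steps(4) = 8 + 5 = 13
steps(7) = steps(6) + steps(5) = 13 + 8 = 21
steps(8) = steps(7) + steps(6) = 21 + 13 = 34
steps(9) = steps(8) + steps(7) = 34 + 21 = 55
steps(10) = steps(9) + steps(8) = 55 + 34 = 89
steps(11) = steps(10) + steps(9) = 89 + 55 = 144
steps(12) = steps(11) + steps(10) = 144 + 89 = 233
steps(13) = steps(12) + steps(11) = 233 + 144 = 377
steps(14) = steps(13) + steps(12) = 377 + 233 = 610
steps(15) = steps(14) + steps(13) = 610 + 377 = 987
steps(16) = steps(15) + steps(14) = 987 + 610 = 1597
steps(17) = steps(16) + steps(15) = 1597 + 987 = 2584
steps(18) = steps(17) + steps(16) = 2584 + 1597 = 4181
steps(19) = steps(18) + steps(17) = 4181 + 2584 = 6765
steps(20) = steps(19) + steps(18) = 6765 + 4181 = 10946
steps(21) = steps(20) + steps(19) = 10946 + 6765 = 17711
steps(22) = steps(21) + steps(20) = 17711 + 10946 = 28657
steps(23) = steps(22) + steps(21) = 28657 + 17711 = 46368
steps(24) = steps(23) + steps(22) = 46368 + 28657 = 75025
steps(25) = steps(24) + steps(23) = 75025 + 46368 = 121393
steps(26) = steps(25) + steps(24) = 121393 + 75025 = 196418
steps(27) = steps(26) + steps(25) = 196418 + 121393 = 317811
steps(28) = steps(27) + steps(26) = 317811 + 196418 = 514229

514229


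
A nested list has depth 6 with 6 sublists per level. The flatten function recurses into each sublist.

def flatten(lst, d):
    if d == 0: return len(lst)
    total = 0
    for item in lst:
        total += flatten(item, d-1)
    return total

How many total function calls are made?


At depth 0 (root): 1 call
At depth 1: each of 1 parents calls flatten on 6 children = 6 calls
At depth 2: each of 6 parents calls flatten on 6 children = 36 calls
At depth 3: each of 36 parents calls flatten on 6 children = 216 calls
At depth 4: each of 216 parents calls flatten on 6 children = 1296 calls
At depth 5: each of 1296 parents calls flatten on 6 children = 7776 calls
At depth 6: each of 7776 parents calls flatten on 6 children = 46656 calls
Total: 1 + 6 + 36 + 216 + 1296 + 7776 + 46656 = 55987

55987


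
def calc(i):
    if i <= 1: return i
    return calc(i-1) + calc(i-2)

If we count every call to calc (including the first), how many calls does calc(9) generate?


Let C(n) = total calls for calc(n)
C(0) = 1, C(1) = 1
C(2) = 1 + C(1) + C(0) = 1 + 1 + 1 = 3
C(3) = 1 + C(2) + C(1) = 1 + 3 + 1 = 5
C(4) = 1 + C(3) + C(2) = 1 + 5 + 3 = 9
C(5) = 1 + C(4) + C(3) = 1 + 9 + 5 = 15
C(6) = 1 + C(5) + C(4) = 1 + 15 + 9 = 25
C(7) = 1 + C(6) + C(5) = 1 + 25 + 15 = 41
C(8) = 1 + C(7) + C(6) = 1 + 41 + 25 = 67
C(9) = 1 + C(8) + C(7) = 1 + 67 + 41 = 109

109


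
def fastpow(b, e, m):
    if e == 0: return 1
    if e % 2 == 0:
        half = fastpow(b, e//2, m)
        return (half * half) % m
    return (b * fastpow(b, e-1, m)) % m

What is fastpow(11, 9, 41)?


fastpow(11, 9, 41): e is odd, compute fastpow(11, 8, 41)
  fastpow(11, 8, 41): e is even, compute fastpow(11, 4, 41)
    fastpow(11, 4, 41): e is even, compute fastpow(11, 2, 41)
      fastpow(11, 2, 41): e is even, compute fastpow(11, 1, 41)
        fastpow(11, 1, 41): e is odd, compute fastpow(11, 0, 41)
          fastpow(11, 0, 41) = 1
        (11 * 1) % 41 = 11
      half=11, (11*11) % 41 = 39
    half=39, (39*39) % 41 = 4
  half=4, (4*4) % 41 = 16
(11 * 16) % 41 = 12

12


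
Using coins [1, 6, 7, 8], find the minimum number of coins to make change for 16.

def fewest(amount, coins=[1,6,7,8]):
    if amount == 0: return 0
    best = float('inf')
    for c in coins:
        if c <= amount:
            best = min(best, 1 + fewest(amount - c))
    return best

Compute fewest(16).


Building up with DP:
fewest(0) = 0
fewest(1) = min(1+fewest(0)=1+0=1) = 1
fewest(2) = min(1+fewest(1)=1+1=2) = 2
fewest(3) = min(1+fewest(2)=1+2=3) = 3
fewest(4) = min(1+fewest(3)=1+3=4) = 4
fewest(5) = min(1+fewest(4)=1+4=5) = 5
fewest(6) = min(1+fewest(5)=1+5=6, 1+fewest(0)=1+0=1) = 1
fewest(7) = min(1+fewest(6)=1+1=2, 1+fewest(1)=1+1=2, 1+fewest(0)=1+0=1) = 1
fewest(8) = min(1+fewest(7)=1+1=2, 1+fewest(2)=1+2=3, 1+fewest(1)=1+1=2, 1+fewest(0)=1+0=1) = 1
fewest(9) = min(1+fewest(8)=1+1=2, 1+fewest(3)=1+3=4, 1+fewest(2)=1+2=3, 1+fewest(1)=1+1=2) = 2
fewest(10) = min(1+fewest(9)=1+2=3, 1+fewest(4)=1+4=5, 1+fewest(3)=1+3=4, 1+fewest(2)=1+2=3) = 3
fewest(11) = min(1+fewest(10)=1+3=4, 1+fewest(5)=1+5=6, 1+fewest(4)=1+4=5, 1+fewest(3)=1+3=4) = 4
fewest(12) = min(1+fewest(11)=1+4=5, 1+fewest(6)=1+1=2, 1+fewest(5)=1+5=6, 1+fewest(4)=1+4=5) = 2
fewest(13) = min(1+fewest(12)=1+2=3, 1+fewest(7)=1+1=2, 1+fewest(6)=1+1=2, 1+fewest(5)=1+5=6) = 2
fewest(14) = min(1+fewest(13)=1+2=3, 1+fewest(8)=1+1=2, 1+fewest(7)=1+1=2, 1+fewest(6)=1+1=2) = 2
fewest(15) = min(1+fewest(14)=1+2=3, 1+fewest(9)=1+2=3, 1+fewest(8)=1+1=2, 1+fewest(7)=1+1=2) = 2
fewest(16) = min(1+fewest(15)=1+2=3, 1+fewest(10)=1+3=4, 1+fewest(9)=1+2=3, 1+fewest(8)=1+1=2) = 2

2


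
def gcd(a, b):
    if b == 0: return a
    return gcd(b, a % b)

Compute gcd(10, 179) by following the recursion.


gcd(10, 179) = gcd(179, 10)
gcd(179, 10) = gcd(10, 9)
gcd(10, 9) = gcd(9, 1)
gcd(9, 1) = gcd(1, 0)
gcd(1, 0) = 1  (base case)

1


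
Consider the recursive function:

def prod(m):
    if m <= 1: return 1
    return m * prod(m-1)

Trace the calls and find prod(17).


prod(17)
= 17 * prod(16)
= 17 * 16 * prod(15)
= 17 * 16 * 15 * prod(14)
= 17 * 16 * 15 * 14 * prod(13)
= 17 * 16 * 15 * 14 * 13 * prod(12)
= 17 * 16 * 15 * 14 * 13 * 12 * prod(11)
= 17 * 16 * 15 * 14 * 13 * 12 * 11 * prod(10)
= 17 * 16 * 15 * 14 * 13 * 12 * 11 * 10 * prod(9)
= 17 * 16 * 15 * 14 * 13 * 12 * 11 * 10 * 9 * prod(8)
= 17 * 16 * 15 * 14 * 13 * 12 * 11 * 10 * 9 * 8 * prod(7)
= 17 * 16 * 15 * 14 * 13 * 12 * 11 * 10 * 9 * 8 * 7 * prod(6)
= 17 * 16 * 15 * 14 * 13 * 12 * 11 * 10 * 9 * 8 * 7 * 6 * prod(5)
= 17 * 16 * 15 * 14 * 13 * 12 * 11 * 10 * 9 * 8 * 7 * 6 * 5 * prod(4)
= 17 * 16 * 15 * 14 * 13 * 12 * 11 * 10 * 9 * 8 * 7 * 6 * 5 * 4 * prod(3)
= 17 * 16 * 15 * 14 * 13 * 12 * 11 * 10 * 9 * 8 * 7 * 6 * 5 * 4 * 3 * prod(2)
= 17 * 16 * 15 * 14 * 13 * 12 * 11 * 10 * 9 * 8 * 7 * 6 * 5 * 4 * 3 * 2 * prod(1)
= 17 * 16 * 15 * 14 * 13 * 12 * 11 * 10 * 9 * 8 * 7 * 6 * 5 * 4 * 3 * 2 * 1
= 355687428096000

355687428096000


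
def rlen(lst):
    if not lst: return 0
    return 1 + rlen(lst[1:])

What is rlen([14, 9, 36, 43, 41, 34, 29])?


rlen([14, 9, 36, 43, 41, 34, 29]) = 1 + rlen([9, 36, 43, 41, 34, 29])
rlen([9, 36, 43, 41, 34, 29]) = 1 + rlen([36, 43, 41, 34, 29])
rlen([36, 43, 41, 34, 29]) = 1 + rlen([43, 41, 34, 29])
rlen([43, 41, 34, 29]) = 1 + rlen([41, 34, 29])
rlen([41, 34, 29]) = 1 + rlen([34, 29])
rlen([34, 29]) = 1 + rlen([29])
rlen([29]) = 1 + rlen([])
rlen([]) = 0  (base case)
Unwinding: 1 + 1 + 1 + 1 + 1 + 1 + 1 + 0 = 7

7


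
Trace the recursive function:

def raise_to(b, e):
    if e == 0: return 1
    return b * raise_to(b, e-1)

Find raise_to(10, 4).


raise_to(10, 4)
= 10 * raise_to(10, 3)
= 10 * 10 * raise_to(10, 2)
= 10 * 10 * 10 * raise_to(10, 1)
= 10 * 10 * 10 * 10 * raise_to(10, 0)
= 10 * 10 * 10 * 10 * 1
= 10000

10000


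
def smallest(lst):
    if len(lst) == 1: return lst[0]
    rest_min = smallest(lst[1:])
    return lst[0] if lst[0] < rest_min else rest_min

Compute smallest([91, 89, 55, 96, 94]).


smallest([91, 89, 55, 96, 94]): compare 91 with smallest([89, 55, 96, 94])
smallest([89, 55, 96, 94]): compare 89 with smallest([55, 96, 94])
smallest([55, 96, 94]): compare 55 with smallest([96, 94])
smallest([96, 94]): compare 96 with smallest([94])
smallest([94]) = 94  (base case)
Compare 96 with 94 -> 94
Compare 55 with 94 -> 55
Compare 89 with 55 -> 55
Compare 91 with 55 -> 55

55


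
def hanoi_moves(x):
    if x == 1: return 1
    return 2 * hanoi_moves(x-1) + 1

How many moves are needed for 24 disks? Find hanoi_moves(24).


hanoi_moves(24) = 2 * hanoi_moves(23) + 1
hanoi_moves(23) = 2 * hanoi_moves(22) + 1
hanoi_moves(22) = 2 * hanoi_moves(21) + 1
hanoi_moves(21) = 2 * hanoi_moves(20) + 1
hanoi_moves(20) = 2 * hanoi_moves(19) + 1
hanoi_moves(19) = 2 * hanoi_moves(18) + 1
hanoi_moves(18) = 2 * hanoi_moves(17) + 1
hanoi_moves(17) = 2 * hanoi_moves(16) + 1
hanoi_moves(16) = 2 * hanoi_moves(15) + 1
hanoi_moves(15) = 2 * hanoi_moves(14) + 1
hanoi_moves(14) = 2 * hanoi_moves(13) + 1
hanoi_moves(13) = 2 * hanoi_moves(12) + 1
hanoi_moves(12) = 2 * hanoi_moves(11) + 1
hanoi_moves(11) = 2 * hanoi_moves(10) + 1
hanoi_moves(10) = 2 * hanoi_moves(9) + 1
hanoi_moves(9) = 2 * hanoi_moves(8) + 1
hanoi_moves(8) = 2 * hanoi_moves(7) + 1
hanoi_moves(7) = 2 * hanoi_moves(6) + 1
hanoi_moves(6) = 2 * hanoi_moves(5) + 1
hanoi_moves(5) = 2 * hanoi_moves(4) + 1
hanoi_moves(4) = 2 * hanoi_moves(3) + 1
hanoi_moves(3) = 2 * hanoi_moves(2) + 1
hanoi_moves(2) = 2 * hanoi_moves(1) + 1
hanoi_moves(1) = 1  (base case)
hanoi_moves(2) = 2 * 1 + 1 = 3
hanoi_moves(3) = 2 * 3 + 1 = 7
hanoi_moves(4) = 2 * 7 + 1 = 15
hanoi_moves(5) = 2 * 15 + 1 = 31
hanoi_moves(6) = 2 * 31 + 1 = 63
hanoi_moves(7) = 2 * 63 + 1 = 127
hanoi_moves(8) = 2 * 127 + 1 = 255
hanoi_moves(9) = 2 * 255 + 1 = 511
hanoi_moves(10) = 2 * 511 + 1 = 1023
hanoi_moves(11) = 2 * 1023 + 1 = 2047
hanoi_moves(12) = 2 * 2047 + 1 = 4095
hanoi_moves(13) = 2 * 4095 + 1 = 8191
hanoi_moves(14) = 2 * 8191 + 1 = 16383
hanoi_moves(15) = 2 * 16383 + 1 = 32767
hanoi_moves(16) = 2 * 32767 + 1 = 65535
hanoi_moves(17) = 2 * 65535 + 1 = 131071
hanoi_moves(18) = 2 * 131071 + 1 = 262143
hanoi_moves(19) = 2 * 262143 + 1 = 524287
hanoi_moves(20) = 2 * 524287 + 1 = 1048575
hanoi_moves(21) = 2 * 1048575 + 1 = 2097151
hanoi_moves(22) = 2 * 2097151 + 1 = 4194303
hanoi_moves(23) = 2 * 4194303 + 1 = 8388607
hanoi_moves(24) = 2 * 8388607 + 1 = 16777215

16777215


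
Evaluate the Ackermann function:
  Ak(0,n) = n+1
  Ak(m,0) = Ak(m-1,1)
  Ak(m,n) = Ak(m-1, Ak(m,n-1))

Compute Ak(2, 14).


Ak(2, 14) = Ak(1, Ak(2, 13))
  Ak(2, 13) = Ak(1, Ak(2, 12))
    Ak(2, 12) = Ak(1, Ak(2, 11))
      Ak(2, 11) = Ak(1, Ak(2, 10))
        Ak(2, 10) = Ak(1, Ak(2, 9))
          Ak(2, 9) = Ak(1, Ak(2, 8))
          Ak(2, 8) = Ak(1, Ak(2, 7))
          Ak(2, 7) = Ak(1, Ak(2, 6))
          Ak(2, 6) = Ak(1, Ak(2, 5))
          Ak(2, 5) = Ak(1, Ak(2, 4))
          Ak(2, 4) = Ak(1, Ak(2, 3))
          Ak(2, 3) = Ak(1, Ak(2, 2))
          Ak(2, 2) = Ak(1, Ak(2, 1))
          Ak(2, 1) = Ak(1, Ak(2, 0))
          Ak(2, 0) = Ak(1, 1)
          Ak(1, 1) = Ak(0, Ak(1, 0))
          Ak(1, 0) = Ak(0, 1)
          Ak(0, 1) = 2
            = Ak(0, 2)
          Ak(0, 2) = 3
            = Ak(1, 3)
          Ak(1, 3) = Ak(0, Ak(1, 2))
          Ak(1, 2) = Ak(0, Ak(1, 1))
          Ak(1, 1) = Ak(0, Ak(1, 0))
          Ak(1, 0) = Ak(0, 1)
... (trace truncated)
Result: Ak(2, 14) = 31

31


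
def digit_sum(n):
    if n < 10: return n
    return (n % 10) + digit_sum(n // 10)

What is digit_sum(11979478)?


digit_sum(11979478) = 8 + digit_sum(1197947)
digit_sum(1197947) = 7 + digit_sum(119794)
digit_sum(119794) = 4 + digit_sum(11979)
digit_sum(11979) = 9 + digit_sum(1197)
digit_sum(1197) = 7 + digit_sum(119)
digit_sum(119) = 9 + digit_sum(11)
digit_sum(11) = 1 + digit_sum(1)
digit_sum(1) = 1  (base case)
Total: 8 + 7 + 4 + 9 + 7 + 9 + 1 + 1 = 46

46


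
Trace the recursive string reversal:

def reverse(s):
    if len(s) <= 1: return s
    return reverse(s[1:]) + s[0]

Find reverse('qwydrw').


reverse('qwydrw') = reverse('wydrw') + 'q'
reverse('wydrw') = reverse('ydrw') + 'w'
reverse('ydrw') = reverse('drw') + 'y'
reverse('drw') = reverse('rw') + 'd'
reverse('rw') = reverse('w') + 'r'
reverse('w') = 'w'  (base case)
Concatenating: 'w' + 'r' + 'd' + 'y' + 'w' + 'q' = 'wrdywq'

wrdywq


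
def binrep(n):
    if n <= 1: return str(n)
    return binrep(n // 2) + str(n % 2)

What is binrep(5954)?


binrep(5954) = binrep(2977) + '0'
binrep(2977) = binrep(1488) + '1'
binrep(1488) = binrep(744) + '0'
binrep(744) = binrep(372) + '0'
binrep(372) = binrep(186) + '0'
binrep(186) = binrep(93) + '0'
binrep(93) = binrep(46) + '1'
binrep(46) = binrep(23) + '0'
binrep(23) = binrep(11) + '1'
binrep(11) = binrep(5) + '1'
binrep(5) = binrep(2) + '1'
binrep(2) = binrep(1) + '0'
binrep(1) = '1'  (base case)
Concatenating: '1' + '0' + '1' + '1' + '1' + '0' + '1' + '0' + '0' + '0' + '0' + '1' + '0' = '1011101000010'

1011101000010


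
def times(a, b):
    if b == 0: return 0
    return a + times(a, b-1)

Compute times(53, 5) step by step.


times(53, 5) = 53 + times(53, 4)
times(53, 4) = 53 + times(53, 3)
times(53, 3) = 53 + times(53, 2)
times(53, 2) = 53 + times(53, 1)
times(53, 1) = 53 + times(53, 0)
times(53, 0) = 0  (base case)
Total: 53 + 53 + 53 + 53 + 53 + 0 = 265

265


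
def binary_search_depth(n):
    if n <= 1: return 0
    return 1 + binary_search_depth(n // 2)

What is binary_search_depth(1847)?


1847 / 2 = 923
923 / 2 = 461
461 / 2 = 230
230 / 2 = 115
115 / 2 = 57
57 / 2 = 28
28 / 2 = 14
14 / 2 = 7
7 / 2 = 3
3 / 2 = 1
Reached 1 after 10 halvings

10


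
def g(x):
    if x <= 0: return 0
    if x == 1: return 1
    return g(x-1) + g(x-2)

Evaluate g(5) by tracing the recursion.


Computing g(5) bottom-up:
g(0) = 0
g(1) = 1
g(2) = g(1) + g(0) = 1 + 0 = 1
g(3) = g(2) + g(1) = 1 + 1 = 2
g(4) = g(3) + g(2) = 2 + 1 = 3
g(5) = g(4) + g(3) = 3 + 2 = 5

5


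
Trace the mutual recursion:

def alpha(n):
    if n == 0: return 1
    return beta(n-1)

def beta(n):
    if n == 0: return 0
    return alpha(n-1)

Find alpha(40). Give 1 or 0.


alpha(40) = beta(39)
beta(39) = alpha(38)
alpha(38) = beta(37)
beta(37) = alpha(36)
alpha(36) = beta(35)
beta(35) = alpha(34)
alpha(34) = beta(33)
beta(33) = alpha(32)
alpha(32) = beta(31)
beta(31) = alpha(30)
alpha(30) = beta(29)
beta(29) = alpha(28)
alpha(28) = beta(27)
beta(27) = alpha(26)
alpha(26) = beta(25)
beta(25) = alpha(24)
alpha(24) = beta(23)
beta(23) = alpha(22)
alpha(22) = beta(21)
beta(21) = alpha(20)
alpha(20) = beta(19)
beta(19) = alpha(18)
alpha(18) = beta(17)
beta(17) = alpha(16)
alpha(16) = beta(15)
beta(15) = alpha(14)
alpha(14) = beta(13)
beta(13) = alpha(12)
alpha(12) = beta(11)
beta(11) = alpha(10)
alpha(10) = beta(9)
beta(9) = alpha(8)
alpha(8) = beta(7)
beta(7) = alpha(6)
alpha(6) = beta(5)
beta(5) = alpha(4)
alpha(4) = beta(3)
beta(3) = alpha(2)
alpha(2) = beta(1)
beta(1) = alpha(0)
alpha(0) = 1  (base case)
Result: 1

1


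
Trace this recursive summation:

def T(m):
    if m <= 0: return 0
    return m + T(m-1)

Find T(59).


T(59)
= 59 + 58 + 57 + 56 + 55 + 54 + 53 + 52 + 51 + 50 + 49 + 48 + 47 + 46 + 45 + 44 + 43 + 42 + 41 + 40 + 39 + 38 + 37 + 36 + 35 + 34 + 33 + 32 + 31 + 30 + 29 + 28 + 27 + 26 + 25 + 24 + 23 + 22 + 21 + 20 + 19 + 18 + 17 + 16 + 15 + 14 + 13 + 12 + 11 + 10 + 9 + 8 + 7 + 6 + 5 + 4 + 3 + 2 + 1 + T(0)
= 59 + 58 + 57 + 56 + 55 + 54 + 53 + 52 + 51 + 50 + 49 + 48 + 47 + 46 + 45 + 44 + 43 + 42 + 41 + 40 + 39 + 38 + 37 + 36 + 35 + 34 + 33 + 32 + 31 + 30 + 29 + 28 + 27 + 26 + 25 + 24 + 23 + 22 + 21 + 20 + 19 + 18 + 17 + 16 + 15 + 14 + 13 + 12 + 11 + 10 + 9 + 8 + 7 + 6 + 5 + 4 + 3 + 2 + 1 + 0
= 1770

1770


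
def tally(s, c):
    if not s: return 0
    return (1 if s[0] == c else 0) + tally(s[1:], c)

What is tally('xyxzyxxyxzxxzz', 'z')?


s[0]='x' != 'z' -> 0
s[0]='y' != 'z' -> 0
s[0]='x' != 'z' -> 0
s[0]='z' == 'z' -> 1
s[0]='y' != 'z' -> 0
s[0]='x' != 'z' -> 0
s[0]='x' != 'z' -> 0
s[0]='y' != 'z' -> 0
s[0]='x' != 'z' -> 0
s[0]='z' == 'z' -> 1
s[0]='x' != 'z' -> 0
s[0]='x' != 'z' -> 0
s[0]='z' == 'z' -> 1
s[0]='z' == 'z' -> 1
Sum: 0 + 0 + 0 + 1 + 0 + 0 + 0 + 0 + 0 + 1 + 0 + 0 + 1 + 1 = 4

4


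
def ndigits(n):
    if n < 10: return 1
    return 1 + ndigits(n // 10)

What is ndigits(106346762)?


ndigits(106346762) = 1 + ndigits(10634676)
ndigits(10634676) = 1 + ndigits(1063467)
ndigits(1063467) = 1 + ndigits(106346)
ndigits(106346) = 1 + ndigits(10634)
ndigits(10634) = 1 + ndigits(1063)
ndigits(1063) = 1 + ndigits(106)
ndigits(106) = 1 + ndigits(10)
ndigits(10) = 1 + ndigits(1)
ndigits(1) = 1  (base case: 1 < 10)
Unwinding: 1 + 1 + 1 + 1 + 1 + 1 + 1 + 1 + 1 = 9

9


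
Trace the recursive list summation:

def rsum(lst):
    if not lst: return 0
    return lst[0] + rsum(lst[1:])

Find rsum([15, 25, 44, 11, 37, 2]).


rsum([15, 25, 44, 11, 37, 2]) = 15 + rsum([25, 44, 11, 37, 2])
rsum([25, 44, 11, 37, 2]) = 25 + rsum([44, 11, 37, 2])
rsum([44, 11, 37, 2]) = 44 + rsum([11, 37, 2])
rsum([11, 37, 2]) = 11 + rsum([37, 2])
rsum([37, 2]) = 37 + rsum([2])
rsum([2]) = 2 + rsum([])
rsum([]) = 0  (base case)
Total: 15 + 25 + 44 + 11 + 37 + 2 + 0 = 134

134


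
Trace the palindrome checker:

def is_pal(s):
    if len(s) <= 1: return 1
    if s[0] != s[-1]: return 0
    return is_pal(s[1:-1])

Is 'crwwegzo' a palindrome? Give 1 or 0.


is_pal('crwwegzo'): s[0]='c' != s[-1]='o' -> return 0
Result: 0 (not a palindrome)

0


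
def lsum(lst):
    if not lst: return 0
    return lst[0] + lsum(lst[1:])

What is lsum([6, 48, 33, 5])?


lsum([6, 48, 33, 5]) = 6 + lsum([48, 33, 5])
lsum([48, 33, 5]) = 48 + lsum([33, 5])
lsum([33, 5]) = 33 + lsum([5])
lsum([5]) = 5 + lsum([])
lsum([]) = 0  (base case)
Total: 6 + 48 + 33 + 5 + 0 = 92

92


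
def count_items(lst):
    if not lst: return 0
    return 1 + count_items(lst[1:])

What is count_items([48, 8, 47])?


count_items([48, 8, 47]) = 1 + count_items([8, 47])
count_items([8, 47]) = 1 + count_items([47])
count_items([47]) = 1 + count_items([])
count_items([]) = 0  (base case)
Unwinding: 1 + 1 + 1 + 0 = 3

3


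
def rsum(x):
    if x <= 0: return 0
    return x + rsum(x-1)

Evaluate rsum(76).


rsum(76)
= 76 + 75 + 74 + 73 + 72 + 71 + 70 + 69 + 68 + 67 + 66 + 65 + 64 + 63 + 62 + 61 + 60 + 59 + 58 + 57 + 56 + 55 + 54 + 53 + 52 + 51 + 50 + 49 + 48 + 47 + 46 + 45 + 44 + 43 + 42 + 41 + 40 + 39 + 38 + 37 + 36 + 35 + 34 + 33 + 32 + 31 + 30 + 29 + 28 + 27 + 26 + 25 + 24 + 23 + 22 + 21 + 20 + 19 + 18 + 17 + 16 + 15 + 14 + 13 + 12 + 11 + 10 + 9 + 8 + 7 + 6 + 5 + 4 + 3 + 2 + 1 + rsum(0)
= 76 + 75 + 74 + 73 + 72 + 71 + 70 + 69 + 68 + 67 + 66 + 65 + 64 + 63 + 62 + 61 + 60 + 59 + 58 + 57 + 56 + 55 + 54 + 53 + 52 + 51 + 50 + 49 + 48 + 47 + 46 + 45 + 44 + 43 + 42 + 41 + 40 + 39 + 38 + 37 + 36 + 35 + 34 + 33 + 32 + 31 + 30 + 29 + 28 + 27 + 26 + 25 + 24 + 23 + 22 + 21 + 20 + 19 + 18 + 17 + 16 + 15 + 14 + 13 + 12 + 11 + 10 + 9 + 8 + 7 + 6 + 5 + 4 + 3 + 2 + 1 + 0
= 2926

2926


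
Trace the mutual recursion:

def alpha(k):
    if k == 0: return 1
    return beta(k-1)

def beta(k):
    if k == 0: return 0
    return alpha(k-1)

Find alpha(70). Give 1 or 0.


alpha(70) = beta(69)
beta(69) = alpha(68)
alpha(68) = beta(67)
beta(67) = alpha(66)
alpha(66) = beta(65)
beta(65) = alpha(64)
alpha(64) = beta(63)
beta(63) = alpha(62)
alpha(62) = beta(61)
beta(61) = alpha(60)
alpha(60) = beta(59)
beta(59) = alpha(58)
alpha(58) = beta(57)
beta(57) = alpha(56)
alpha(56) = beta(55)
beta(55) = alpha(54)
alpha(54) = beta(53)
beta(53) = alpha(52)
alpha(52) = beta(51)
beta(51) = alpha(50)
alpha(50) = beta(49)
beta(49) = alpha(48)
alpha(48) = beta(47)
beta(47) = alpha(46)
alpha(46) = beta(45)
beta(45) = alpha(44)
alpha(44) = beta(43)
beta(43) = alpha(42)
alpha(42) = beta(41)
beta(41) = alpha(40)
alpha(40) = beta(39)
beta(39) = alpha(38)
alpha(38) = beta(37)
beta(37) = alpha(36)
alpha(36) = beta(35)
beta(35) = alpha(34)
alpha(34) = beta(33)
beta(33) = alpha(32)
alpha(32) = beta(31)
beta(31) = alpha(30)
alpha(30) = beta(29)
beta(29) = alpha(28)
alpha(28) = beta(27)
beta(27) = alpha(26)
alpha(26) = beta(25)
beta(25) = alpha(24)
alpha(24) = beta(23)
beta(23) = alpha(22)
alpha(22) = beta(21)
beta(21) = alpha(20)
alpha(20) = beta(19)
beta(19) = alpha(18)
alpha(18) = beta(17)
beta(17) = alpha(16)
alpha(16) = beta(15)
beta(15) = alpha(14)
alpha(14) = beta(13)
beta(13) = alpha(12)
alpha(12) = beta(11)
beta(11) = alpha(10)
alpha(10) = beta(9)
beta(9) = alpha(8)
alpha(8) = beta(7)
beta(7) = alpha(6)
alpha(6) = beta(5)
beta(5) = alpha(4)
alpha(4) = beta(3)
beta(3) = alpha(2)
alpha(2) = beta(1)
beta(1) = alpha(0)
alpha(0) = 1  (base case)
Result: 1

1


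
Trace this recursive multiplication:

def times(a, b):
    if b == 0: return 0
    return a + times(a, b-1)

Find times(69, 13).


times(69, 13) = 69 + times(69, 12)
times(69, 12) = 69 + times(69, 11)
times(69, 11) = 69 + times(69, 10)
times(69, 10) = 69 + times(69, 9)
times(69, 9) = 69 + times(69, 8)
times(69, 8) = 69 + times(69, 7)
times(69, 7) = 69 + times(69, 6)
times(69, 6) = 69 + times(69, 5)
times(69, 5) = 69 + times(69, 4)
times(69, 4) = 69 + times(69, 3)
times(69, 3) = 69 + times(69, 2)
times(69, 2) = 69 + times(69, 1)
times(69, 1) = 69 + times(69, 0)
times(69, 0) = 0  (base case)
Total: 69 + 69 + 69 + 69 + 69 + 69 + 69 + 69 + 69 + 69 + 69 + 69 + 69 + 0 = 897

897


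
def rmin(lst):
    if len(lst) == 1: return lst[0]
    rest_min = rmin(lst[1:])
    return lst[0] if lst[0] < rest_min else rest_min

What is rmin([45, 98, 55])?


rmin([45, 98, 55]): compare 45 with rmin([98, 55])
rmin([98, 55]): compare 98 with rmin([55])
rmin([55]) = 55  (base case)
Compare 98 with 55 -> 55
Compare 45 with 55 -> 45

45


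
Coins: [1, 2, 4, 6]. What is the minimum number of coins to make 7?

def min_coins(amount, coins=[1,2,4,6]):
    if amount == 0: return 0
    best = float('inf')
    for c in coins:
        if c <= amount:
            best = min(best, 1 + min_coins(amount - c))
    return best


Building up with DP:
min_coins(0) = 0
min_coins(1) = min(1+min_coins(0)=1+0=1) = 1
min_coins(2) = min(1+min_coins(1)=1+1=2, 1+min_coins(0)=1+0=1) = 1
min_coins(3) = min(1+min_coins(2)=1+1=2, 1+min_coins(1)=1+1=2) = 2
min_coins(4) = min(1+min_coins(3)=1+2=3, 1+min_coins(2)=1+1=2, 1+min_coins(0)=1+0=1) = 1
min_coins(5) = min(1+min_coins(4)=1+1=2, 1+min_coins(3)=1+2=3, 1+min_coins(1)=1+1=2) = 2
min_coins(6) = min(1+min_coins(5)=1+2=3, 1+min_coins(4)=1+1=2, 1+min_coins(2)=1+1=2, 1+min_coins(0)=1+0=1) = 1
min_coins(7) = min(1+min_coins(6)=1+1=2, 1+min_coins(5)=1+2=3, 1+min_coins(3)=1+2=3, 1+min_coins(1)=1+1=2) = 2

2


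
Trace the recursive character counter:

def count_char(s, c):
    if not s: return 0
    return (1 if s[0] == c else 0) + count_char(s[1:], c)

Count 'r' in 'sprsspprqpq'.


s[0]='s' != 'r' -> 0
s[0]='p' != 'r' -> 0
s[0]='r' == 'r' -> 1
s[0]='s' != 'r' -> 0
s[0]='s' != 'r' -> 0
s[0]='p' != 'r' -> 0
s[0]='p' != 'r' -> 0
s[0]='r' == 'r' -> 1
s[0]='q' != 'r' -> 0
s[0]='p' != 'r' -> 0
s[0]='q' != 'r' -> 0
Sum: 0 + 0 + 1 + 0 + 0 + 0 + 0 + 1 + 0 + 0 + 0 = 2

2


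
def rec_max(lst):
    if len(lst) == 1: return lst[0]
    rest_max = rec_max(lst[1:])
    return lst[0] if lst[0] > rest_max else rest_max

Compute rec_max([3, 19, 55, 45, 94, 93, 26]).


rec_max([3, 19, 55, 45, 94, 93, 26]): compare 3 with rec_max([19, 55, 45, 94, 93, 26])
rec_max([19, 55, 45, 94, 93, 26]): compare 19 with rec_max([55, 45, 94, 93, 26])
rec_max([55, 45, 94, 93, 26]): compare 55 with rec_max([45, 94, 93, 26])
rec_max([45, 94, 93, 26]): compare 45 with rec_max([94, 93, 26])
rec_max([94, 93, 26]): compare 94 with rec_max([93, 26])
rec_max([93, 26]): compare 93 with rec_max([26])
rec_max([26]) = 26  (base case)
Compare 93 with 26 -> 93
Compare 94 with 93 -> 94
Compare 45 with 94 -> 94
Compare 55 with 94 -> 94
Compare 19 with 94 -> 94
Compare 3 with 94 -> 94

94


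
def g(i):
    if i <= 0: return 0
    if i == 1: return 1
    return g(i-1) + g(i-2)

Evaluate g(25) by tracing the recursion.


Computing g(25) bottom-up:
g(0) = 0
g(1) = 1
g(2) = g(1) + g(0) = 1 + 0 = 1
g(3) = g(2) + g(1) = 1 + 1 = 2
g(4) = g(3) + g(2) = 2 + 1 = 3
g(5) = g(4) + g(3) = 3 + 2 = 5
g(6) = g(5) + g(4) = 5 + 3 = 8
g(7) = g(6) + g(5) = 8 + 5 = 13
g(8) = g(7) + g(6) = 13 + 8 = 21
g(9) = g(8) + g(7) = 21 + 13 = 34
g(10) = g(9) + g(8) = 34 + 21 = 55
g(11) = g(10) + g(9) = 55 + 34 = 89
g(12) = g(11) + g(10) = 89 + 55 = 144
g(13) = g(12) + g(11) = 144 + 89 = 233
g(14) = g(13) + g(12) = 233 + 144 = 377
g(15) = g(14) + g(13) = 377 + 233 = 610
g(16) = g(15) + g(14) = 610 + 377 = 987
g(17) = g(16) + g(15) = 987 + 610 = 1597
g(18) = g(17) + g(16) = 1597 + 987 = 2584
g(19) = g(18) + g(17) = 2584 + 1597 = 4181
g(20) = g(19) + g(18) = 4181 + 2584 = 6765
g(21) = g(20) + g(19) = 6765 + 4181 = 10946
g(22) = g(21) + g(20) = 10946 + 6765 = 17711
g(23) = g(22) + g(21) = 17711 + 10946 = 28657
g(24) = g(23) + g(22) = 28657 + 17711 = 46368
g(25) = g(24) + g(23) = 46368 + 28657 = 75025

75025


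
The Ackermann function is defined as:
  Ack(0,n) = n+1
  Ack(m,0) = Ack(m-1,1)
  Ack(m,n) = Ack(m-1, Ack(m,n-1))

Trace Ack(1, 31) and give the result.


Ack(1, 31) = Ack(0, Ack(1, 30))
  Ack(1, 30) = Ack(0, Ack(1, 29))
    Ack(1, 29) = Ack(0, Ack(1, 28))
      Ack(1, 28) = Ack(0, Ack(1, 27))
        Ack(1, 27) = Ack(0, Ack(1, 26))
          Ack(1, 26) = Ack(0, Ack(1, 25))
          Ack(1, 25) = Ack(0, Ack(1, 24))
          Ack(1, 24) = Ack(0, Ack(1, 23))
          Ack(1, 23) = Ack(0, Ack(1, 22))
          Ack(1, 22) = Ack(0, Ack(1, 21))
          Ack(1, 21) = Ack(0, Ack(1, 20))
          Ack(1, 20) = Ack(0, Ack(1, 19))
          Ack(1, 19) = Ack(0, Ack(1, 18))
          Ack(1, 18) = Ack(0, Ack(1, 17))
          Ack(1, 17) = Ack(0, Ack(1, 16))
          Ack(1, 16) = Ack(0, Ack(1, 15))
          Ack(1, 15) = Ack(0, Ack(1, 14))
          Ack(1, 14) = Ack(0, Ack(1, 13))
          Ack(1, 13) = Ack(0, Ack(1, 12))
          Ack(1, 12) = Ack(0, Ack(1, 11))
          Ack(1, 11) = Ack(0, Ack(1, 10))
          Ack(1, 10) = Ack(0, Ack(1, 9))
          Ack(1, 9) = Ack(0, Ack(1, 8))
          Ack(1, 8) = Ack(0, Ack(1, 7))
          Ack(1, 7) = Ack(0, Ack(1, 6))
... (trace truncated)
Result: Ack(1, 31) = 33

33


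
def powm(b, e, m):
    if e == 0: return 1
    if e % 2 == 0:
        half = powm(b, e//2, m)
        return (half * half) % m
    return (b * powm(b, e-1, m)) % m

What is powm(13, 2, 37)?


powm(13, 2, 37): e is even, compute powm(13, 1, 37)
  powm(13, 1, 37): e is odd, compute powm(13, 0, 37)
    powm(13, 0, 37) = 1
  (13 * 1) % 37 = 13
half=13, (13*13) % 37 = 21

21


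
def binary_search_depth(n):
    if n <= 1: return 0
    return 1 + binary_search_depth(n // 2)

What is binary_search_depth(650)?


650 / 2 = 325
325 / 2 = 162
162 / 2 = 81
81 / 2 = 40
40 / 2 = 20
20 / 2 = 10
10 / 2 = 5
5 / 2 = 2
2 / 2 = 1
Reached 1 after 9 halvings

9


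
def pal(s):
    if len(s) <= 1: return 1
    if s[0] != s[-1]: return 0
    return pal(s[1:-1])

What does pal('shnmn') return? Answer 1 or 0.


pal('shnmn'): s[0]='s' != s[-1]='n' -> return 0
Result: 0 (not a palindrome)

0


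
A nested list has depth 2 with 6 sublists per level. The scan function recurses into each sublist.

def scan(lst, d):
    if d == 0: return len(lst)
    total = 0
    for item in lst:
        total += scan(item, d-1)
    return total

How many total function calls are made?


At depth 0 (root): 1 call
At depth 1: each of 1 parents calls scan on 6 children = 6 calls
At depth 2: each of 6 parents calls scan on 6 children = 36 calls
Total: 1 + 6 + 36 = 43

43


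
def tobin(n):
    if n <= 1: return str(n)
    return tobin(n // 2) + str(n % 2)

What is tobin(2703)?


tobin(2703) = tobin(1351) + '1'
tobin(1351) = tobin(675) + '1'
tobin(675) = tobin(337) + '1'
tobin(337) = tobin(168) + '1'
tobin(168) = tobin(84) + '0'
tobin(84) = tobin(42) + '0'
tobin(42) = tobin(21) + '0'
tobin(21) = tobin(10) + '1'
tobin(10) = tobin(5) + '0'
tobin(5) = tobin(2) + '1'
tobin(2) = tobin(1) + '0'
tobin(1) = '1'  (base case)
Concatenating: '1' + '0' + '1' + '0' + '1' + '0' + '0' + '0' + '1' + '1' + '1' + '1' = '101010001111'

101010001111


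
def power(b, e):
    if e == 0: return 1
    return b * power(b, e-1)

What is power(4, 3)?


power(4, 3)
= 4 * power(4, 2)
= 4 * 4 * power(4, 1)
= 4 * 4 * 4 * power(4, 0)
= 4 * 4 * 4 * 1
= 64

64


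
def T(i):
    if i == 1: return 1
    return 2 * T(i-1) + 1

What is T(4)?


T(4) = 2 * T(3) + 1
T(3) = 2 * T(2) + 1
T(2) = 2 * T(1) + 1
T(1) = 1  (base case)
T(2) = 2 * 1 + 1 = 3
T(3) = 2 * 3 + 1 = 7
T(4) = 2 * 7 + 1 = 15

15


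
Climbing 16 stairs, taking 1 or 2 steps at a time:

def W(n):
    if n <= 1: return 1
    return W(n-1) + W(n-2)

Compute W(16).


Building up from base cases:
W(0) = 1
W(1) = 1
W(2) = W(1) + W(0) = 1 + 1 = 2
W(3) = W(2) + W(1) = 2 + 1 = 3
W(4) = W(3) + W(2) = 3 + 2 = 5
W(5) = W(4) + W(3) = 5 + 3 = 8
W(6) = W(5) + W(4) = 8 + 5 = 13
W(7) = W(6) + W(5) = 13 + 8 = 21
W(8) = W(7) + W(6) = 21 + 13 = 34
W(9) = W(8) + W(7) = 34 + 21 = 55
W(10) = W(9) + W(8) = 55 + 34 = 89
W(11) = W(10) + W(9) = 89 + 55 = 144
W(12) = W(11) + W(10) = 144 + 89 = 233
W(13) = W(12) + W(11) = 233 + 144 = 377
W(14) = W(13) + W(12) = 377 + 233 = 610
W(15) = W(14) + W(13) = 610 + 377 = 987
W(16) = W(15) + W(14) = 987 + 610 = 1597

1597


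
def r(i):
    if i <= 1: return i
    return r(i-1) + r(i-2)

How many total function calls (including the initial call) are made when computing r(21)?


Let C(n) = total calls for r(n)
C(0) = 1, C(1) = 1
C(2) = 1 + C(1) + C(0) = 1 + 1 + 1 = 3
C(3) = 1 + C(2) + C(1) = 1 + 3 + 1 = 5
C(4) = 1 + C(3) + C(2) = 1 + 5 + 3 = 9
C(5) = 1 + C(4) + C(3) = 1 + 9 + 5 = 15
C(6) = 1 + C(5) + C(4) = 1 + 15 + 9 = 25
C(7) = 1 + C(6) + C(5) = 1 + 25 + 15 = 41
C(8) = 1 + C(7) + C(6) = 1 + 41 + 25 = 67
C(9) = 1 + C(8) + C(7) = 1 + 67 + 41 = 109
C(10) = 1 + C(9) + C(8) = 1 + 109 + 67 = 177
C(11) = 1 + C(10) + C(9) = 1 + 177 + 109 = 287
C(12) = 1 + C(11) + C(10) = 1 + 287 + 177 = 465
C(13) = 1 + C(12) + C(11) = 1 + 465 + 287 = 753
C(14) = 1 + C(13) + C(12) = 1 + 753 + 465 = 1219
C(15) = 1 + C(14) + C(13) = 1 + 1219 + 753 = 1973
C(16) = 1 + C(15) + C(14) = 1 + 1973 + 1219 = 3193
C(17) = 1 + C(16) + C(15) = 1 + 3193 + 1973 = 5167
C(18) = 1 + C(17) + C(16) = 1 + 5167 + 3193 = 8361
C(19) = 1 + C(18) + C(17) = 1 + 8361 + 5167 = 13529
C(20) = 1 + C(19) + C(18) = 1 + 13529 + 8361 = 21891
C(21) = 1 + C(20) + C(19) = 1 + 21891 + 13529 = 35421

35421
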